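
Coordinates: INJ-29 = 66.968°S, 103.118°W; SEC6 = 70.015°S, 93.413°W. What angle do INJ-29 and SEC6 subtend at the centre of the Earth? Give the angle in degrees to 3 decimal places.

Δφ = -3.0470°,  Δλ = 9.7050°
a = sin²(Δφ/2) + cos φ₁ cos φ₂ sin²(Δλ/2) = 0.001664
c = 2·arcsin(√a) = 0.081600 rad = 4.6753°

4.675°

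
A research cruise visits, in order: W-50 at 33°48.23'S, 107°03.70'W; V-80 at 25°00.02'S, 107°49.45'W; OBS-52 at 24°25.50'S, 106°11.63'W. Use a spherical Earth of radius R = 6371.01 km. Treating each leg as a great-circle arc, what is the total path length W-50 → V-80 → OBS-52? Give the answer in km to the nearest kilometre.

1158 km

W-50: φ = -33.80383°, λ = -107.06167°
V-80: φ = -25.00033°, λ = -107.82417°
OBS-52: φ = -24.42500°, λ = -106.19383°
W-50→V-80: c = 0.154085 rad, d = 981.68 km
V-80→OBS-52: c = 0.027730 rad, d = 176.67 km
Total = 981.68 + 176.67 = 1158.35 km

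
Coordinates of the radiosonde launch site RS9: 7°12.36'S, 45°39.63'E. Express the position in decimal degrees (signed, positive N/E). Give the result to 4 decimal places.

lat: 7.2060° S → -7.2060°
lon: 45.6605° E → +45.6605°

-7.2060°, +45.6605°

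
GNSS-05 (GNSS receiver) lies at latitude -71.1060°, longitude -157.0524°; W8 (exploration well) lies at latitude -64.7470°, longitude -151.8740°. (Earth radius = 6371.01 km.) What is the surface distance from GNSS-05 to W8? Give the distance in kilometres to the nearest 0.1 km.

738.8 km

Δφ = 6.3590°,  Δλ = 5.1784°
a = sin²(Δφ/2) + cos φ₁ cos φ₂ sin²(Δλ/2) = 0.003358
c = 2·arcsin(√a) = 0.115965 rad = 6.6443°
d = R·c = 6371.01 × 0.115965 = 738.8 km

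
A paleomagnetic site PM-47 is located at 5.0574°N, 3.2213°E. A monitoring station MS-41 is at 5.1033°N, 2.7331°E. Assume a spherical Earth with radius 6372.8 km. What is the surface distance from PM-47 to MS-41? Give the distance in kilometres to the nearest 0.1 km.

Δφ = 0.0459°,  Δλ = -0.4882°
a = sin²(Δφ/2) + cos φ₁ cos φ₂ sin²(Δλ/2) = 0.000018
c = 2·arcsin(√a) = 0.008525 rad = 0.4884°
d = R·c = 6372.8 × 0.008525 = 54.3 km

54.3 km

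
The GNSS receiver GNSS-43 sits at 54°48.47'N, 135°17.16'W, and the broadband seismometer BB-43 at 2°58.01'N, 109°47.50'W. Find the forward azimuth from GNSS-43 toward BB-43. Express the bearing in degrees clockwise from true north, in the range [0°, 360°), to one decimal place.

148.7°

GNSS-43: φ = +54.80783°, λ = -135.28600°
BB-43: φ = +2.96683°, λ = -109.79167°
Δλ = 25.4943°
y = sin Δλ · cos φ₂ = 0.429845
x = cos φ₁ sin φ₂ − sin φ₁ cos φ₂ cos Δλ = -0.706831
θ = atan2(y, x) = 148.6950° → 148.6950° (mod 360°)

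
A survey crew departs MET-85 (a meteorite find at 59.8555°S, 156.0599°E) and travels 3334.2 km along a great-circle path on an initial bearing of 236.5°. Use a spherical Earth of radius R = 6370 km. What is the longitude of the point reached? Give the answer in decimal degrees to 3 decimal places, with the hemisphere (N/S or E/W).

δ = d/R = 3334.2/6370 = 0.523422 rad
φ₂ = arcsin(sin φ₁ cos δ + cos φ₁ sin δ cos θ)
   = arcsin(-0.86476·0.86611 + 0.50218·0.49985·-0.55194) = -62.56400°
λ₂ = λ₁ + atan2(sin θ sin δ cos φ₁, cos δ − sin φ₁ sin φ₂) = 91.28630°

91.286°E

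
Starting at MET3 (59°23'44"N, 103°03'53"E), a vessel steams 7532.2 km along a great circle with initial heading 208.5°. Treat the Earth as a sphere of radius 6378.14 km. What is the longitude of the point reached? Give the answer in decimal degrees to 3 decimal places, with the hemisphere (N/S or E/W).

76.768°E

MET3: φ = +59.39556°, λ = +103.06472°
δ = d/R = 7532.2/6378.14 = 1.180940 rad
φ₂ = arcsin(sin φ₁ cos δ + cos φ₁ sin δ cos θ)
   = arcsin(0.86070·0.38006 + 0.50911·0.92496·-0.87882) = -4.97528°
λ₂ = λ₁ + atan2(sin θ sin δ cos φ₁, cos δ − sin φ₁ sin φ₂) = 76.76776°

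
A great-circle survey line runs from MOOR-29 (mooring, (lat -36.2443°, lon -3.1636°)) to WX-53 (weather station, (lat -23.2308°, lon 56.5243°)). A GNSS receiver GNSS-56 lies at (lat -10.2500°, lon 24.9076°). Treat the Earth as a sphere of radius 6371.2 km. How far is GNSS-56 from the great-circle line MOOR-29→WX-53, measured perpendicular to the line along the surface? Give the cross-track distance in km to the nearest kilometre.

δ₁₃ = central angle MOOR-29→GNSS-56 = 0.634315 rad  (haversine)
θ₁₃ = bearing MOOR-29→GNSS-56 = 51.386°,  θ₁₂ = bearing MOOR-29→WX-53 = 93.168°
dₓₜ = R·arcsin(sin δ₁₃ · sin(θ₁₃ − θ₁₂)) = 6371.2·arcsin(0.59263·sin(-41.782°)) = -2586.216 km
|dₓₜ| = 2586.216 km

2586 km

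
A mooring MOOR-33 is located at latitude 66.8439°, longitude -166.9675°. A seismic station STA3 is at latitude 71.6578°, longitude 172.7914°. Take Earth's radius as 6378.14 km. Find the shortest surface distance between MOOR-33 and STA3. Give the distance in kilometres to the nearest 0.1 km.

954.2 km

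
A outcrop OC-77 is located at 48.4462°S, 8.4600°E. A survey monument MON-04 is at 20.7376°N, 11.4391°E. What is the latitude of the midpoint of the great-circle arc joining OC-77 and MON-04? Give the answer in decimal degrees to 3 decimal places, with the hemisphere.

Bx = cos φ₂ cos Δλ = 0.933948,  By = cos φ₂ sin Δλ = 0.048605
φₘ = atan2(sin φ₁ + sin φ₂, √((cos φ₁ + Bx)² + By²)) = -13.85867°
λₘ = λ₁ + atan2(By, cos φ₁ + Bx) = 10.20296°

13.859°S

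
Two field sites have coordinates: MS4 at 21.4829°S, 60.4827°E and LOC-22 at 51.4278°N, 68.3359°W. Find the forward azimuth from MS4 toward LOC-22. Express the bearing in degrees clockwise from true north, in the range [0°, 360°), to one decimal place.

320.3°

Δλ = -128.8186°
y = sin Δλ · cos φ₂ = -0.485791
x = cos φ₁ sin φ₂ − sin φ₁ cos φ₂ cos Δλ = 0.584371
θ = atan2(y, x) = -39.7369° → 320.2631° (mod 360°)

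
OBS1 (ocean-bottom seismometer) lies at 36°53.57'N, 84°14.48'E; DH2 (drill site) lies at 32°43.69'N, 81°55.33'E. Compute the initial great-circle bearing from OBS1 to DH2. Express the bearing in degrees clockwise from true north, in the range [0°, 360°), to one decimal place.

OBS1: φ = +36.89283°, λ = +84.24133°
DH2: φ = +32.72817°, λ = +81.92217°
Δλ = -2.3192°
y = sin Δλ · cos φ₂ = -0.034042
x = cos φ₁ sin φ₂ − sin φ₁ cos φ₂ cos Δλ = -0.072210
θ = atan2(y, x) = -154.7593° → 205.2407° (mod 360°)

205.2°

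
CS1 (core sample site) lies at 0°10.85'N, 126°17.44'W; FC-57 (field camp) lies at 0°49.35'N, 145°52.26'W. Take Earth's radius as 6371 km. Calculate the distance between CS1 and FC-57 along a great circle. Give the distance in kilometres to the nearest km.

CS1: φ = +0.18083°, λ = -126.29067°
FC-57: φ = +0.82250°, λ = -145.87100°
Δφ = 0.6417°,  Δλ = -19.5803°
a = sin²(Δφ/2) + cos φ₁ cos φ₂ sin²(Δλ/2) = 0.028942
c = 2·arcsin(√a) = 0.341910 rad = 19.5900°
d = R·c = 6371 × 0.341910 = 2178.3 km

2178 km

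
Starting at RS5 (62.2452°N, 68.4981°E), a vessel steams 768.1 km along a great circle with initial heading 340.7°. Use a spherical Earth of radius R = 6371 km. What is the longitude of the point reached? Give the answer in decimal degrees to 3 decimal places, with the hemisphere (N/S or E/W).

δ = d/R = 768.1/6371 = 0.120562 rad
φ₂ = arcsin(sin φ₁ cos δ + cos φ₁ sin δ cos θ)
   = arcsin(0.88495·0.99274 + 0.46569·0.12027·0.94380) = 68.65187°
λ₂ = λ₁ + atan2(sin θ sin δ cos φ₁, cos δ − sin φ₁ sin φ₂) = 62.22914°

62.229°E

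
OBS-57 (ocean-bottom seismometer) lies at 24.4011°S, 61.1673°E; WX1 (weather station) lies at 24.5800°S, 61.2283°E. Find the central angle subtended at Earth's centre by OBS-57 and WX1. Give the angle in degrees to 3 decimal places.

Δφ = -0.1789°,  Δλ = 0.0610°
a = sin²(Δφ/2) + cos φ₁ cos φ₂ sin²(Δλ/2) = 0.000003
c = 2·arcsin(√a) = 0.003269 rad = 0.1873°

0.187°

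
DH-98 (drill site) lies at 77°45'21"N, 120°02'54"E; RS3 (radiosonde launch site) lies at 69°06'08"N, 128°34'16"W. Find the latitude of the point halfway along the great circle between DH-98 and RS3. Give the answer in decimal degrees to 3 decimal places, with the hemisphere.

DH-98: φ = +77.75583°, λ = +120.04833°
RS3: φ = +69.10222°, λ = -128.57111°
Bx = cos φ₂ cos Δλ = -0.130039,  By = cos φ₂ sin Δλ = 0.332153
φₘ = atan2(sin φ₁ + sin φ₂, √((cos φ₁ + Bx)² + By²)) = 79.85207°
λₘ = λ₁ + atan2(By, cos φ₁ + Bx) = -163.82550°

79.852°N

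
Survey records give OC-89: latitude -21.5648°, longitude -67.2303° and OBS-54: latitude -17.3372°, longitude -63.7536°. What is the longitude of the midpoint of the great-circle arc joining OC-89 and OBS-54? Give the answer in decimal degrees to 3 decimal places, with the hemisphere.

Bx = cos φ₂ cos Δλ = 0.952811,  By = cos φ₂ sin Δλ = 0.057887
φₘ = atan2(sin φ₁ + sin φ₂, √((cos φ₁ + Bx)² + By²)) = -19.45928°
λₘ = λ₁ + atan2(By, cos φ₁ + Bx) = -65.46928°

65.469°W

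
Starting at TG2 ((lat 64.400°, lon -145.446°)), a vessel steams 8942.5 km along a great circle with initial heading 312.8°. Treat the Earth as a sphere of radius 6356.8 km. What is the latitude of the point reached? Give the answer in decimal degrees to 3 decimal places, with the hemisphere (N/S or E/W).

δ = d/R = 8942.5/6356.8 = 1.406761 rad
φ₂ = arcsin(sin φ₁ cos δ + cos φ₁ sin δ cos θ)
   = arcsin(0.90183·0.16330 + 0.43209·0.98658·0.67944) = 25.90662°
λ₂ = λ₁ + atan2(sin θ sin δ cos φ₁, cos δ − sin φ₁ sin φ₂) = 88.14034°

25.907°N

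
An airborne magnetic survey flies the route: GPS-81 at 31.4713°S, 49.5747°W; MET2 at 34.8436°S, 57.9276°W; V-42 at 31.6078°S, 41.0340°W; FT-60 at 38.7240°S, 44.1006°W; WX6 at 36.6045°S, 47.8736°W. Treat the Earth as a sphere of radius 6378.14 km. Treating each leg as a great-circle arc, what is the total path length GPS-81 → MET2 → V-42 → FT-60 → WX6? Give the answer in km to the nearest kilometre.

GPS-81→MET2: c = 0.135433 rad, d = 863.81 km
MET2→V-42: c = 0.252693 rad, d = 1611.71 km
V-42→FT-60: c = 0.131659 rad, d = 839.74 km
FT-60→WX6: c = 0.063910 rad, d = 407.63 km
Total = 863.81 + 1611.71 + 839.74 + 407.63 = 3722.89 km

3723 km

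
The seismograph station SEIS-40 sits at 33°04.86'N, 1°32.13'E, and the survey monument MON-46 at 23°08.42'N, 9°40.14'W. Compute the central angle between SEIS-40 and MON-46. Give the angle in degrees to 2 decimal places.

14.00°

SEIS-40: φ = +33.08100°, λ = +1.53550°
MON-46: φ = +23.14033°, λ = -9.66900°
Δφ = -9.9407°,  Δλ = -11.2045°
a = sin²(Δφ/2) + cos φ₁ cos φ₂ sin²(Δλ/2) = 0.014849
c = 2·arcsin(√a) = 0.244322 rad = 13.9986°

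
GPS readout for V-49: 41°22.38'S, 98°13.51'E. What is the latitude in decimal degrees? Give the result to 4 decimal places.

41° + 22.38′/60 = 41 + 0.37300 = 41.3730°

41.3730°S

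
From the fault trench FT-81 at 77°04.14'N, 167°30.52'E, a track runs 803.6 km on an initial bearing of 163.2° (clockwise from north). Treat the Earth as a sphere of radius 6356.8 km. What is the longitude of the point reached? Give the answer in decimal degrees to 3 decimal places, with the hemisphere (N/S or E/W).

FT-81: φ = +77.06900°, λ = +167.50867°
δ = d/R = 803.6/6356.8 = 0.126416 rad
φ₂ = arcsin(sin φ₁ cos δ + cos φ₁ sin δ cos θ)
   = arcsin(0.97464·0.99202 + 0.22378·0.12608·-0.95732) = 70.02692°
λ₂ = λ₁ + atan2(sin θ sin δ cos φ₁, cos δ − sin φ₁ sin φ₂) = 173.63286°

173.633°E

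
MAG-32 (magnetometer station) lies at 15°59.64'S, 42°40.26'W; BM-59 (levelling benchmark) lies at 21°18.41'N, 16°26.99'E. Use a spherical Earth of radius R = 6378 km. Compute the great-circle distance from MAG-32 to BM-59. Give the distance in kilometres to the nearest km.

MAG-32: φ = -15.99400°, λ = -42.67100°
BM-59: φ = +21.30683°, λ = +16.44983°
Δφ = 37.3008°,  Δλ = 59.1208°
a = sin²(Δφ/2) + cos φ₁ cos φ₂ sin²(Δλ/2) = 0.320240
c = 2·arcsin(√a) = 1.203042 rad = 68.9293°
d = R·c = 6378 × 1.203042 = 7673.0 km

7673 km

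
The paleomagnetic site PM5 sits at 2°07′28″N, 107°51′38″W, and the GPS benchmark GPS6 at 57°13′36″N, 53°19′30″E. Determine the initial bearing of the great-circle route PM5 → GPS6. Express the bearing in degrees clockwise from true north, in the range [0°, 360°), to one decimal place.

PM5: φ = +2.12444°, λ = -107.86056°
GPS6: φ = +57.22667°, λ = +53.32500°
Δλ = 161.1856°
y = sin Δλ · cos φ₂ = 0.174577
x = cos φ₁ sin φ₂ − sin φ₁ cos φ₂ cos Δλ = 0.859235
θ = atan2(y, x) = 11.4849° → 11.4849° (mod 360°)

11.5°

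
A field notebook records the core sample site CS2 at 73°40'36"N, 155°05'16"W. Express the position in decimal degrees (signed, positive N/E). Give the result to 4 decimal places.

+73.6767°, -155.0878°

lat: 73.6767° N → +73.6767°
lon: 155.0878° W → -155.0878°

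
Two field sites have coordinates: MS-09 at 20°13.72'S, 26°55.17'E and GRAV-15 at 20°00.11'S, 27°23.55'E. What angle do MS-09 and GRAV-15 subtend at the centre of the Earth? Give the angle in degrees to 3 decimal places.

MS-09: φ = -20.22867°, λ = +26.91950°
GRAV-15: φ = -20.00183°, λ = +27.39250°
Δφ = 0.2268°,  Δλ = 0.4730°
a = sin²(Δφ/2) + cos φ₁ cos φ₂ sin²(Δλ/2) = 0.000019
c = 2·arcsin(√a) = 0.008704 rad = 0.4987°

0.499°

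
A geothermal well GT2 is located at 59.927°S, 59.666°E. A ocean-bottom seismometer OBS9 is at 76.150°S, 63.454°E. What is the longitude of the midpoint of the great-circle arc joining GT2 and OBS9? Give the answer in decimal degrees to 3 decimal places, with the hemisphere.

Bx = cos φ₂ cos Δλ = 0.238858,  By = cos φ₂ sin Δλ = 0.015815
φₘ = atan2(sin φ₁ + sin φ₂, √((cos φ₁ + Bx)² + By²)) = -68.04800°
λₘ = λ₁ + atan2(By, cos φ₁ + Bx) = 60.89036°

60.890°E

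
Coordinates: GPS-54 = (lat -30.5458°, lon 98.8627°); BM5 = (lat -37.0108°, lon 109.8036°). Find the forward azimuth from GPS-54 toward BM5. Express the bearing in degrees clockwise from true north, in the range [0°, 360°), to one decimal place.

Δλ = 10.9409°
y = sin Δλ · cos φ₂ = 0.151557
x = cos φ₁ sin φ₂ − sin φ₁ cos φ₂ cos Δλ = -0.119973
θ = atan2(y, x) = 128.3653° → 128.3653° (mod 360°)

128.4°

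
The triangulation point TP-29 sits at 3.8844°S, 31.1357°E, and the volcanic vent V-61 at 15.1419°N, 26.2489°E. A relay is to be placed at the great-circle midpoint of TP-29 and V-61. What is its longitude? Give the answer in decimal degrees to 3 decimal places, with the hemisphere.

Bx = cos φ₂ cos Δλ = 0.961773,  By = cos φ₂ sin Δλ = -0.082230
φₘ = atan2(sin φ₁ + sin φ₂, √((cos φ₁ + Bx)² + By²)) = 5.63384°
λₘ = λ₁ + atan2(By, cos φ₁ + Bx) = 28.73268°

28.733°E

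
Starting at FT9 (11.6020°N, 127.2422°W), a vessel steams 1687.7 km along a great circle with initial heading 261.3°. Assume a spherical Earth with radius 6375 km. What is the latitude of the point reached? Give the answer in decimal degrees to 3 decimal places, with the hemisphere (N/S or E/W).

δ = d/R = 1687.7/6375 = 0.264737 rad
φ₂ = arcsin(sin φ₁ cos δ + cos φ₁ sin δ cos θ)
   = arcsin(0.20111·0.96516 + 0.97957·0.26166·-0.15126) = 8.93629°
λ₂ = λ₁ + atan2(sin θ sin δ cos φ₁, cos δ − sin φ₁ sin φ₂) = -142.42047°

8.936°N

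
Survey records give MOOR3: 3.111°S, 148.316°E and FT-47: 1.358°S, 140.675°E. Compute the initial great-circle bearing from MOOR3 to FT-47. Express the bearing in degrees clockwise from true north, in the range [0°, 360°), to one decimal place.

Δλ = -7.6410°
y = sin Δλ · cos φ₂ = -0.132928
x = cos φ₁ sin φ₂ − sin φ₁ cos φ₂ cos Δλ = 0.030109
θ = atan2(y, x) = -77.2375° → 282.7625° (mod 360°)

282.8°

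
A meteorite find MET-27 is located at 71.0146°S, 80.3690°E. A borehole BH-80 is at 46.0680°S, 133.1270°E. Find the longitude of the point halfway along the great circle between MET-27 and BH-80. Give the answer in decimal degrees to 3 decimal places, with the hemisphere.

116.914°E

Bx = cos φ₂ cos Δλ = 0.419878,  By = cos φ₂ sin Δλ = 0.552328
φₘ = atan2(sin φ₁ + sin φ₂, √((cos φ₁ + Bx)² + By²)) = -60.88889°
λₘ = λ₁ + atan2(By, cos φ₁ + Bx) = 116.91394°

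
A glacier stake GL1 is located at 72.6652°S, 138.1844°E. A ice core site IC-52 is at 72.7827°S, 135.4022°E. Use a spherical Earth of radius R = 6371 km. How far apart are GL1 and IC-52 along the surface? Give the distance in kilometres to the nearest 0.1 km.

92.8 km

Δφ = -0.1175°,  Δλ = -2.7822°
a = sin²(Δφ/2) + cos φ₁ cos φ₂ sin²(Δλ/2) = 0.000053
c = 2·arcsin(√a) = 0.014564 rad = 0.8345°
d = R·c = 6371 × 0.014564 = 92.8 km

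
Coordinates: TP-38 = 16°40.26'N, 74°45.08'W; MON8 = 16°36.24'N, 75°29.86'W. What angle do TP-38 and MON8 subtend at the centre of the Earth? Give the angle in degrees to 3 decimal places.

TP-38: φ = +16.67100°, λ = -74.75133°
MON8: φ = +16.60400°, λ = -75.49767°
Δφ = -0.0670°,  Δλ = -0.7463°
a = sin²(Δφ/2) + cos φ₁ cos φ₂ sin²(Δλ/2) = 0.000039
c = 2·arcsin(√a) = 0.012535 rad = 0.7182°

0.718°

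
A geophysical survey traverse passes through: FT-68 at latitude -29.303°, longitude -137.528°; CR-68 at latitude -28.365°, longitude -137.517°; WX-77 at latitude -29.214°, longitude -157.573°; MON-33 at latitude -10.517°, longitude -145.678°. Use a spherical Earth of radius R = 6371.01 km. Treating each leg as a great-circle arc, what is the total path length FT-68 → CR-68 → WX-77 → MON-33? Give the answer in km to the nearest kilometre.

FT-68→CR-68: c = 0.016372 rad, d = 104.31 km
CR-68→WX-77: c = 0.306762 rad, d = 1954.39 km
WX-77→MON-33: c = 0.379634 rad, d = 2418.65 km
Total = 104.31 + 1954.39 + 2418.65 = 4477.35 km

4477 km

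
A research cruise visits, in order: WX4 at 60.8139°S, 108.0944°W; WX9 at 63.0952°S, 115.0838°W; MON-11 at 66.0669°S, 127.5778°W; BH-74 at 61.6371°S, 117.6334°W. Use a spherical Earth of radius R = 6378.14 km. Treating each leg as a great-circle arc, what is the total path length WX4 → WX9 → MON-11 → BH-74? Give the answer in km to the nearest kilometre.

WX4→WX9: c = 0.069762 rad, d = 444.95 km
WX9→MON-11: c = 0.106746 rad, d = 680.84 km
MON-11→BH-74: c = 0.108521 rad, d = 692.17 km
Total = 444.95 + 680.84 + 692.17 = 1817.96 km

1818 km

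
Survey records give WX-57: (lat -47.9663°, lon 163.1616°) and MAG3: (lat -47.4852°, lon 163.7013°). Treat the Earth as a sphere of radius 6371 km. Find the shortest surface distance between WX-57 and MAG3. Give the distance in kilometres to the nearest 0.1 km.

Δφ = 0.4811°,  Δλ = 0.5397°
a = sin²(Δφ/2) + cos φ₁ cos φ₂ sin²(Δλ/2) = 0.000028
c = 2·arcsin(√a) = 0.010519 rad = 0.6027°
d = R·c = 6371 × 0.010519 = 67.0 km

67.0 km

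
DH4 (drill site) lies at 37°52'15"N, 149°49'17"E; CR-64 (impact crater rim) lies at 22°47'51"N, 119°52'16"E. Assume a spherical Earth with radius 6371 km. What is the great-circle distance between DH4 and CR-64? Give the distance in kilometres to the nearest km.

3305 km

DH4: φ = +37.87083°, λ = +149.82139°
CR-64: φ = +22.79750°, λ = +119.87111°
Δφ = -15.0733°,  Δλ = -29.9503°
a = sin²(Δφ/2) + cos φ₁ cos φ₂ sin²(Δλ/2) = 0.065794
c = 2·arcsin(√a) = 0.518805 rad = 29.7254°
d = R·c = 6371 × 0.518805 = 3305.3 km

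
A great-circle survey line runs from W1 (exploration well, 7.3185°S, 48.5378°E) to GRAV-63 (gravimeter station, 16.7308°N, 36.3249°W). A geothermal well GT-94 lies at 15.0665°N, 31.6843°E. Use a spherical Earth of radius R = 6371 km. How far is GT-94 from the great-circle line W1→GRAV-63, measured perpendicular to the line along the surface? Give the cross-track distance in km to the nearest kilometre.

1778 km

δ₁₃ = central angle W1→GT-94 = 0.487494 rad  (haversine)
θ₁₃ = bearing W1→GT-94 = 323.296°,  θ₁₂ = bearing W1→GRAV-63 = 287.266°
dₓₜ = R·arcsin(sin δ₁₃ · sin(θ₁₃ − θ₁₂)) = 6371·arcsin(0.46841·sin(36.031°)) = 1778.411 km
|dₓₜ| = 1778.411 km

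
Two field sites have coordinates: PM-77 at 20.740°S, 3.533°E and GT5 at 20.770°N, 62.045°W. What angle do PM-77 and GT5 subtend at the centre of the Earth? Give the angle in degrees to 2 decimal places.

Δφ = 41.5100°,  Δλ = -65.5780°
a = sin²(Δφ/2) + cos φ₁ cos φ₂ sin²(Δλ/2) = 0.382024
c = 2·arcsin(√a) = 1.332598 rad = 76.3522°

76.35°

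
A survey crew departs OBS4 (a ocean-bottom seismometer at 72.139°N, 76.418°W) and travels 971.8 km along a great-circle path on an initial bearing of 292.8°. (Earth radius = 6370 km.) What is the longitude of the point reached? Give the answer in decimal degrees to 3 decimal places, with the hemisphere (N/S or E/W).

δ = d/R = 971.8/6370 = 0.152559 rad
φ₂ = arcsin(sin φ₁ cos δ + cos φ₁ sin δ cos θ)
   = arcsin(0.95180·0.98839 + 0.30671·0.15197·0.38752) = 73.49817°
λ₂ = λ₁ + atan2(sin θ sin δ cos φ₁, cos δ − sin φ₁ sin φ₂) = -105.96960°

105.970°W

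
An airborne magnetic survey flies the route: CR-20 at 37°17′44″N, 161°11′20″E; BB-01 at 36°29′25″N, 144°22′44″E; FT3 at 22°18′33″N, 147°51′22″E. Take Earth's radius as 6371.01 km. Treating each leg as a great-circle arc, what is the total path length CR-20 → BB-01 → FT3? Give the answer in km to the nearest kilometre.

3108 km

CR-20: φ = +37.29556°, λ = +161.18889°
BB-01: φ = +36.49028°, λ = +144.37889°
FT3: φ = +22.30917°, λ = +147.85611°
CR-20→BB-01: c = 0.234752 rad, d = 1495.61 km
BB-01→FT3: c = 0.253036 rad, d = 1612.09 km
Total = 1495.61 + 1612.09 = 3107.70 km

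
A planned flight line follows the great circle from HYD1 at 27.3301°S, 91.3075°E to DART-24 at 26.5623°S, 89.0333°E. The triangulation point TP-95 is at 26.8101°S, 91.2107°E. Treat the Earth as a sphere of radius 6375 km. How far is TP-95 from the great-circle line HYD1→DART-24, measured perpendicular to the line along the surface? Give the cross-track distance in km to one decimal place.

51.0 km

δ₁₃ = central angle HYD1→TP-95 = 0.009200 rad  (haversine)
θ₁₃ = bearing HYD1→TP-95 = 350.566°,  θ₁₂ = bearing HYD1→DART-24 = 290.225°
dₓₜ = R·arcsin(sin δ₁₃ · sin(θ₁₃ − θ₁₂)) = 6375·arcsin(0.00920·sin(60.341°)) = 50.963 km
|dₓₜ| = 50.963 km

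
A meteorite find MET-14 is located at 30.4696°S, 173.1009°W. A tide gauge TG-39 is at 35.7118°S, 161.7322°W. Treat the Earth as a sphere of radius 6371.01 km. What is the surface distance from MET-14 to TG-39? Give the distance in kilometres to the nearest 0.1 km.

1207.7 km

Δφ = -5.2422°,  Δλ = 11.3687°
a = sin²(Δφ/2) + cos φ₁ cos φ₂ sin²(Δλ/2) = 0.008957
c = 2·arcsin(√a) = 0.189566 rad = 10.8614°
d = R·c = 6371.01 × 0.189566 = 1207.7 km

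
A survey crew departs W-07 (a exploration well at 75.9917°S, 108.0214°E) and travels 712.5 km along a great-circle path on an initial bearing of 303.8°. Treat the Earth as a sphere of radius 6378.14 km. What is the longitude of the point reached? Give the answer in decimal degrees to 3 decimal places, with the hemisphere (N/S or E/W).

δ = d/R = 712.5/6378.14 = 0.111710 rad
φ₂ = arcsin(sin φ₁ cos δ + cos φ₁ sin δ cos θ)
   = arcsin(-0.97026·0.99377 + 0.24206·0.11148·0.55630) = -71.65920°
λ₂ = λ₁ + atan2(sin θ sin δ cos φ₁, cos δ − sin φ₁ sin φ₂) = 90.90028°

90.900°E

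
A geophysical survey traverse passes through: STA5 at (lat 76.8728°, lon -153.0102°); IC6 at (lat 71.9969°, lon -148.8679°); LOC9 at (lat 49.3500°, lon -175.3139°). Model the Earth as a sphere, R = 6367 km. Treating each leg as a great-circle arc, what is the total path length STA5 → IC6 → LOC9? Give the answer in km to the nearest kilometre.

STA5→IC6: c = 0.087231 rad, d = 555.40 km
IC6→LOC9: c = 0.446819 rad, d = 2844.90 km
Total = 555.40 + 2844.90 = 3400.30 km

3400 km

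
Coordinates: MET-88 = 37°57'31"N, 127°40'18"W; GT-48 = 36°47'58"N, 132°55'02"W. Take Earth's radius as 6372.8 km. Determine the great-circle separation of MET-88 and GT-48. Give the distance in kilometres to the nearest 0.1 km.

481.1 km

MET-88: φ = +37.95861°, λ = -127.67167°
GT-48: φ = +36.79944°, λ = -132.91722°
Δφ = -1.1592°,  Δλ = -5.2456°
a = sin²(Δφ/2) + cos φ₁ cos φ₂ sin²(Δλ/2) = 0.001424
c = 2·arcsin(√a) = 0.075499 rad = 4.3258°
d = R·c = 6372.8 × 0.075499 = 481.1 km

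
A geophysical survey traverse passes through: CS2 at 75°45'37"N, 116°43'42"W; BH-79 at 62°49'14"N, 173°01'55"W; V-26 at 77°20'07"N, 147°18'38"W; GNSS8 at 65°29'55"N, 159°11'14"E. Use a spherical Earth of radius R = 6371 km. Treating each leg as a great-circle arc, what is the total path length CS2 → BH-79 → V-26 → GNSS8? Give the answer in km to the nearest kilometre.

CS2: φ = +75.76028°, λ = -116.72833°
BH-79: φ = +62.82056°, λ = -173.03194°
V-26: φ = +77.33528°, λ = -147.31056°
GNSS8: φ = +65.49861°, λ = +159.18722°
CS2→BH-79: c = 0.390856 rad, d = 2490.14 km
BH-79→V-26: c = 0.290292 rad, d = 1849.45 km
V-26→GNSS8: c = 0.342575 rad, d = 2182.54 km
Total = 2490.14 + 1849.45 + 2182.54 = 6522.14 km

6522 km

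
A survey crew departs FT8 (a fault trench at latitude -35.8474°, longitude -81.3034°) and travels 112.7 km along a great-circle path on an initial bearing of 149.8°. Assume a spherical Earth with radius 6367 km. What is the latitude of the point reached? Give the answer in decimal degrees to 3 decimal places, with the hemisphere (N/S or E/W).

36.722°S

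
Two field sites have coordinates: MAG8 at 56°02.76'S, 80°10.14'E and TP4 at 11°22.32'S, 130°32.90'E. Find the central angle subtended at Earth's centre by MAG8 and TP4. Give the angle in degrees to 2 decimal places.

59.15°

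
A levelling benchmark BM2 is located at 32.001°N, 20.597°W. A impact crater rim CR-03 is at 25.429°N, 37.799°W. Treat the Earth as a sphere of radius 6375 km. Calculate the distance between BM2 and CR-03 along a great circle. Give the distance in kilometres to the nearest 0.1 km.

Δφ = -6.5720°,  Δλ = -17.2020°
a = sin²(Δφ/2) + cos φ₁ cos φ₂ sin²(Δλ/2) = 0.020415
c = 2·arcsin(√a) = 0.286745 rad = 16.4293°
d = R·c = 6375 × 0.286745 = 1828.0 km

1828.0 km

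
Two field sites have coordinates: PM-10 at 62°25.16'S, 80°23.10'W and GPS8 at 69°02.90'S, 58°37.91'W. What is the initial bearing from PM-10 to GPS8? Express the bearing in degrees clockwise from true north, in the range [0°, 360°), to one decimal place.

PM-10: φ = -62.41933°, λ = -80.38500°
GPS8: φ = -69.04833°, λ = -58.63183°
Δλ = 21.7532°
y = sin Δλ · cos φ₂ = 0.132522
x = cos φ₁ sin φ₂ − sin φ₁ cos φ₂ cos Δλ = -0.138010
θ = atan2(y, x) = 136.1620° → 136.1620° (mod 360°)

136.2°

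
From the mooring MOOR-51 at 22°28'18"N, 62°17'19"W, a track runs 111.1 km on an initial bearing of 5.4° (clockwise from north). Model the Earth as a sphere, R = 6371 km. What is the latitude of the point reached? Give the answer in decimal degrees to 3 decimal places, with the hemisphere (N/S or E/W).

MOOR-51: φ = +22.47167°, λ = -62.28861°
δ = d/R = 111.1/6371 = 0.017438 rad
φ₂ = arcsin(sin φ₁ cos δ + cos φ₁ sin δ cos θ)
   = arcsin(0.38223·0.99985 + 0.92407·0.01744·0.99556) = 23.46635°
λ₂ = λ₁ + atan2(sin θ sin δ cos φ₁, cos δ − sin φ₁ sin φ₂) = -62.18611°

23.466°N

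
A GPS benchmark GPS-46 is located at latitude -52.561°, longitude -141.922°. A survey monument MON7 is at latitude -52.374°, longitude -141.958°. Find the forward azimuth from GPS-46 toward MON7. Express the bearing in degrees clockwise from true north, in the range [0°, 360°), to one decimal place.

Δλ = -0.0360°
y = sin Δλ · cos φ₂ = -0.000384
x = cos φ₁ sin φ₂ − sin φ₁ cos φ₂ cos Δλ = 0.003264
θ = atan2(y, x) = -6.7034° → 353.2966° (mod 360°)

353.3°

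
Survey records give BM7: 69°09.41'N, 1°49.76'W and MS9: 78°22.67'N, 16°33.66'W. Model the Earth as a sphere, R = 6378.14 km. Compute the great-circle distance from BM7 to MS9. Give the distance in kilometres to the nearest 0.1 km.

1116.4 km

BM7: φ = +69.15683°, λ = -1.82933°
MS9: φ = +78.37783°, λ = -16.56100°
Δφ = 9.2210°,  Δλ = -14.7317°
a = sin²(Δφ/2) + cos φ₁ cos φ₂ sin²(Δλ/2) = 0.007639
c = 2·arcsin(√a) = 0.175030 rad = 10.0285°
d = R·c = 6378.14 × 0.175030 = 1116.4 km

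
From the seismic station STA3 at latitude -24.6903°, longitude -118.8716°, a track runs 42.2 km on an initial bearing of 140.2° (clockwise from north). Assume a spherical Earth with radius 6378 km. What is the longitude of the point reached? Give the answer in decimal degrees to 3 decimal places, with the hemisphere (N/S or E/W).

118.604°W

δ = d/R = 42.2/6378 = 0.006616 rad
φ₂ = arcsin(sin φ₁ cos δ + cos φ₁ sin δ cos θ)
   = arcsin(-0.41771·0.99998 + 0.90858·0.00662·-0.76828) = -24.98132°
λ₂ = λ₁ + atan2(sin θ sin δ cos φ₁, cos δ − sin φ₁ sin φ₂) = -118.60389°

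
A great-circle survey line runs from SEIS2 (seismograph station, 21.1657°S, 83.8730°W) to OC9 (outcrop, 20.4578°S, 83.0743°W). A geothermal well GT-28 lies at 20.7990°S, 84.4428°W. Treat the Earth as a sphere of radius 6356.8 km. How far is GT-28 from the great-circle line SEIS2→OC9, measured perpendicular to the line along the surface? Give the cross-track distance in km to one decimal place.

70.1 km

δ₁₃ = central angle SEIS2→GT-28 = 0.011277 rad  (haversine)
θ₁₃ = bearing SEIS2→GT-28 = 304.475°,  θ₁₂ = bearing SEIS2→OC9 = 46.666°
dₓₜ = R·arcsin(sin δ₁₃ · sin(θ₁₃ − θ₁₂)) = 6356.8·arcsin(0.01128·sin(257.809°)) = -70.072 km
|dₓₜ| = 70.072 km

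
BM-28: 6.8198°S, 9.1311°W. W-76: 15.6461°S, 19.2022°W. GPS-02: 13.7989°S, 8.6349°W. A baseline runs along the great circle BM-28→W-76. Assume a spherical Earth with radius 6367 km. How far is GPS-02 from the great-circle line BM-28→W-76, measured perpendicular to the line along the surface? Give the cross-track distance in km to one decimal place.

606.1 km

δ₁₃ = central angle BM-28→GPS-02 = 0.122106 rad  (haversine)
θ₁₃ = bearing BM-28→GPS-02 = 176.041°,  θ₁₂ = bearing BM-28→W-76 = 227.334°
dₓₜ = R·arcsin(sin δ₁₃ · sin(θ₁₃ − θ₁₂)) = 6367·arcsin(0.12180·sin(-51.293°)) = -606.094 km
|dₓₜ| = 606.094 km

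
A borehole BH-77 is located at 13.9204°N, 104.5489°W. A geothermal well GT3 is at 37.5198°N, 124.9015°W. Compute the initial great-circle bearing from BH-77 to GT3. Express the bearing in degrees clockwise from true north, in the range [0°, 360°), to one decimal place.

Δλ = -20.3526°
y = sin Δλ · cos φ₂ = -0.275852
x = cos φ₁ sin φ₂ − sin φ₁ cos φ₂ cos Δλ = 0.412252
θ = atan2(y, x) = -33.7879° → 326.2121° (mod 360°)

326.2°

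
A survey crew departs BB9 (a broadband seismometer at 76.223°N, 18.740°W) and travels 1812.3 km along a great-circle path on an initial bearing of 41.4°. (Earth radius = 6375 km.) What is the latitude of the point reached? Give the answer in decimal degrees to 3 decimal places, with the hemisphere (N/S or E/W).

δ = d/R = 1812.3/6375 = 0.284282 rad
φ₂ = arcsin(sin φ₁ cos δ + cos φ₁ sin δ cos θ)
   = arcsin(0.97123·0.95986 + 0.23814·0.28047·0.75011) = 79.21895°
λ₂ = λ₁ + atan2(sin θ sin δ cos φ₁, cos δ − sin φ₁ sin φ₂) = 63.80957°

79.219°N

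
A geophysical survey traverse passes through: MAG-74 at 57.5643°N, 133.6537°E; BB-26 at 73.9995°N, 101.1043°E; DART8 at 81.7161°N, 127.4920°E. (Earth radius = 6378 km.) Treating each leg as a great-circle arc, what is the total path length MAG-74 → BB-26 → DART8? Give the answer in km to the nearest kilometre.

MAG-74→BB-26: c = 0.359939 rad, d = 2295.69 km
BB-26→DART8: c = 0.162621 rad, d = 1037.19 km
Total = 2295.69 + 1037.19 = 3332.89 km

3333 km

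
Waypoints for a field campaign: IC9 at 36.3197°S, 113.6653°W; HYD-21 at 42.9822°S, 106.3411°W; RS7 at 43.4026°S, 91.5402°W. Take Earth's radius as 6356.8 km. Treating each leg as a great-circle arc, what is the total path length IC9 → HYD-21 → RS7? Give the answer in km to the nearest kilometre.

IC9→HYD-21: c = 0.152217 rad, d = 967.61 km
HYD-21→RS7: c = 0.188229 rad, d = 1196.54 km
Total = 967.61 + 1196.54 = 2164.15 km

2164 km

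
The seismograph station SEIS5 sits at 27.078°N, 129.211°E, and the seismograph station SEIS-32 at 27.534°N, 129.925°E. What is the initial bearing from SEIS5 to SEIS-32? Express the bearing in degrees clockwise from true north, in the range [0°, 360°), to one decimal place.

Δλ = 0.7140°
y = sin Δλ · cos φ₂ = 0.011050
x = cos φ₁ sin φ₂ − sin φ₁ cos φ₂ cos Δλ = 0.007990
θ = atan2(y, x) = 54.1301° → 54.1301° (mod 360°)

54.1°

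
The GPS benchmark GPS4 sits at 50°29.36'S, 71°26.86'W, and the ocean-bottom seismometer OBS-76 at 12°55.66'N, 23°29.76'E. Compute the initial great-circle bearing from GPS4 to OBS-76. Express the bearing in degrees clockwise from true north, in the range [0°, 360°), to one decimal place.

GPS4: φ = -50.48933°, λ = -71.44767°
OBS-76: φ = +12.92767°, λ = +23.49600°
Δλ = 94.9437°
y = sin Δλ · cos φ₂ = 0.971027
x = cos φ₁ sin φ₂ − sin φ₁ cos φ₂ cos Δλ = 0.077536
θ = atan2(y, x) = 85.4347° → 85.4347° (mod 360°)

85.4°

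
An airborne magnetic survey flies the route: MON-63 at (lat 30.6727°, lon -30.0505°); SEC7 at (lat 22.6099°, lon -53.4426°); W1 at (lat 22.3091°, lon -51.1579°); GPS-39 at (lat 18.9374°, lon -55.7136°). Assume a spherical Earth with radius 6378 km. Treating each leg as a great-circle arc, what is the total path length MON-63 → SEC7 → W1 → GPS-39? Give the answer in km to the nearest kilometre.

3331 km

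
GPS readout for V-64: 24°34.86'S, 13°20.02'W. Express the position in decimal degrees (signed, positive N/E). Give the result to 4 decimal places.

lat: 24.5810° S → -24.5810°
lon: 13.3337° W → -13.3337°

-24.5810°, -13.3337°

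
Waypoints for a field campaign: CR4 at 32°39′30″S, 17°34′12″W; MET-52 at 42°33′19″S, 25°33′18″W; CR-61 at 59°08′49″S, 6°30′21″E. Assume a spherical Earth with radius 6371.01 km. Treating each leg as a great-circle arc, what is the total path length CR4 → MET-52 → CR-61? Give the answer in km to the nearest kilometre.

4167 km

CR4: φ = -32.65833°, λ = -17.57000°
MET-52: φ = -42.55528°, λ = -25.55500°
CR-61: φ = -59.14694°, λ = +6.50583°
CR4→MET-52: c = 0.204781 rad, d = 1304.66 km
MET-52→CR-61: c = 0.449306 rad, d = 2862.54 km
Total = 1304.66 + 2862.54 = 4167.19 km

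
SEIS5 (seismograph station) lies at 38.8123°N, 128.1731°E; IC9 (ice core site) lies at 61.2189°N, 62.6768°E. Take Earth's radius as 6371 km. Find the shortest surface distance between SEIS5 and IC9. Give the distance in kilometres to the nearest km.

5023 km

Δφ = 22.4066°,  Δλ = -65.4963°
a = sin²(Δφ/2) + cos φ₁ cos φ₂ sin²(Δλ/2) = 0.147529
c = 2·arcsin(√a) = 0.788456 rad = 45.1752°
d = R·c = 6371 × 0.788456 = 5023.3 km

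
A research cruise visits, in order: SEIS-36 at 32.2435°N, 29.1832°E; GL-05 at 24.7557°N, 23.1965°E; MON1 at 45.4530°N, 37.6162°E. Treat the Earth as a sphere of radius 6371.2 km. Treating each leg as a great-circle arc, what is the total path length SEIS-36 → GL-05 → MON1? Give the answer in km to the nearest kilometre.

3657 km

SEIS-36→GL-05: c = 0.159645 rad, d = 1017.13 km
GL-05→MON1: c = 0.414314 rad, d = 2639.68 km
Total = 1017.13 + 2639.68 = 3656.81 km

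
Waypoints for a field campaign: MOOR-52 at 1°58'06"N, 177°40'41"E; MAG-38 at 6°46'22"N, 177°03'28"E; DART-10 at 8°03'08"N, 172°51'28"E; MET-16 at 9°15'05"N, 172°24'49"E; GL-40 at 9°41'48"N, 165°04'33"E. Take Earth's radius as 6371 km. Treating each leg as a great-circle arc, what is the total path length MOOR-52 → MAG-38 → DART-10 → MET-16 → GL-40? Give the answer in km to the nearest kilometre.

1971 km

MOOR-52: φ = +1.96833°, λ = +177.67806°
MAG-38: φ = +6.77278°, λ = +177.05778°
DART-10: φ = +8.05222°, λ = +172.85778°
MET-16: φ = +9.25139°, λ = +172.41361°
GL-40: φ = +9.69667°, λ = +165.07583°
MOOR-52→MAG-38: c = 0.084545 rad, d = 538.64 km
MAG-38→DART-10: c = 0.076042 rad, d = 484.46 km
DART-10→MET-16: c = 0.022288 rad, d = 142.00 km
MET-16→GL-40: c = 0.126558 rad, d = 806.30 km
Total = 538.64 + 484.46 + 142.00 + 806.30 = 1971.40 km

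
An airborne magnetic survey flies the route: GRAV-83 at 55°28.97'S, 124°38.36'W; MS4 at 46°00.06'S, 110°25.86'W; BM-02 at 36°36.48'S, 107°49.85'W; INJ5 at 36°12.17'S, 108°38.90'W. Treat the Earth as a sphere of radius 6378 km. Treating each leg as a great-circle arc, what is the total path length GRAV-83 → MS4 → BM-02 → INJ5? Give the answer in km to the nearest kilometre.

2603 km

GRAV-83: φ = -55.48283°, λ = -124.63933°
MS4: φ = -46.00100°, λ = -110.43100°
BM-02: φ = -36.60800°, λ = -107.83083°
INJ5: φ = -36.20283°, λ = -108.64833°
GRAV-83→MS4: c = 0.227218 rad, d = 1449.20 km
MS4→BM-02: c = 0.167420 rad, d = 1067.80 km
BM-02→INJ5: c = 0.013486 rad, d = 86.01 km
Total = 1449.20 + 1067.80 + 86.01 = 2603.02 km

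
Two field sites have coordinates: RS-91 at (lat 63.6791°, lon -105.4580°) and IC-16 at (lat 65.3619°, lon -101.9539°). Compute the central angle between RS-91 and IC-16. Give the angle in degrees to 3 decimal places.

Δφ = 1.6828°,  Δλ = 3.5041°
a = sin²(Δφ/2) + cos φ₁ cos φ₂ sin²(Δλ/2) = 0.000388
c = 2·arcsin(√a) = 0.039420 rad = 2.2586°

2.259°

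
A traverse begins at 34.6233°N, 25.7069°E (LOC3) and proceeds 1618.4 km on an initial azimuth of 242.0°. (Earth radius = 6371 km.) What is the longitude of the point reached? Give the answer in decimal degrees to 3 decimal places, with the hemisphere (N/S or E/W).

δ = d/R = 1618.4/6371 = 0.254026 rad
φ₂ = arcsin(sin φ₁ cos δ + cos φ₁ sin δ cos θ)
   = arcsin(0.56818·0.96791 + 0.82291·0.25130·-0.46947) = 26.92725°
λ₂ = λ₁ + atan2(sin θ sin δ cos φ₁, cos δ − sin φ₁ sin φ₂) = 11.29630°

11.296°E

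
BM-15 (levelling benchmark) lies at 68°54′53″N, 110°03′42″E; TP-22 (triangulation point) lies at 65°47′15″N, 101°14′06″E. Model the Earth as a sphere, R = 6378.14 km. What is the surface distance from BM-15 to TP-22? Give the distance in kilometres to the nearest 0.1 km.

BM-15: φ = +68.91472°, λ = +110.06167°
TP-22: φ = +65.78750°, λ = +101.23500°
Δφ = -3.1272°,  Δλ = -8.8267°
a = sin²(Δφ/2) + cos φ₁ cos φ₂ sin²(Δλ/2) = 0.001618
c = 2·arcsin(√a) = 0.080477 rad = 4.6110°
d = R·c = 6378.14 × 0.080477 = 513.3 km

513.3 km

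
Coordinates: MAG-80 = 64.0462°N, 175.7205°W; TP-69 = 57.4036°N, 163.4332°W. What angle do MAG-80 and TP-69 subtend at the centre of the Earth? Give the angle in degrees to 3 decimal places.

8.927°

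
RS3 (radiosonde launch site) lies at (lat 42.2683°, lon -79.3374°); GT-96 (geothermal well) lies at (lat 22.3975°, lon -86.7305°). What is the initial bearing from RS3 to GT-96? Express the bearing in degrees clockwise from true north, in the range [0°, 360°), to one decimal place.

199.6°

Δλ = -7.3931°
y = sin Δλ · cos φ₂ = -0.118969
x = cos φ₁ sin φ₂ − sin φ₁ cos φ₂ cos Δλ = -0.334731
θ = atan2(y, x) = -160.4339° → 199.5661° (mod 360°)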